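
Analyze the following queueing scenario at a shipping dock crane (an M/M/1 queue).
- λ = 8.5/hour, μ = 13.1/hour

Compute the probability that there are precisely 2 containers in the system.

ρ = λ/μ = 8.5/13.1 = 0.6489
P(n) = (1-ρ)ρⁿ
P(2) = (1-0.6489) × 0.6489^2
P(2) = 0.3511 × 0.4211
P(2) = 0.1478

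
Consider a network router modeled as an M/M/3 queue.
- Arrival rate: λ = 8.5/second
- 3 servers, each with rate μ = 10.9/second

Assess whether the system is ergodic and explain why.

Stability requires ρ = λ/(cμ) < 1
ρ = 8.5/(3 × 10.9) = 8.5/32.70 = 0.2599
Since 0.2599 < 1, the system is STABLE.
The servers are busy 25.99% of the time.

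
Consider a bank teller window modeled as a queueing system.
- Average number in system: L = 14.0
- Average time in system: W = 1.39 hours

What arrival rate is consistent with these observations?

Little's Law: L = λW, so λ = L/W
λ = 14.0/1.39 = 10.0719 transactions/hour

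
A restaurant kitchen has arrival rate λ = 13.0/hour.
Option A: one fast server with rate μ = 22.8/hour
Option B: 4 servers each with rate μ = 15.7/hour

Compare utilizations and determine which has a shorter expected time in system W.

Option A: single server μ = 22.8 (M/M/1)
  ρ_A = 13.0/22.8 = 0.5702
  W_A = 1/(μ-λ) = 1/(22.8-13.0) = 1/9.80 = 0.1020

Option B: 4 servers μ = 15.7 (M/M/4)
  ρ_B = λ/(cμ) = 13.0/(4×15.7) = 0.2070
  Offered load a = λ/μ = cρ = 13.0/15.7 = 0.8280
  P₀ = [ Σₙ₌₀^3 aⁿ/n! + a^4/(4!(1-ρ)) ]⁻¹
  Σ = a^0/0! + a^1/1! + a^2/2! + a^3/3! = 1.0000 + 0.82803 + 0.34281 + 0.094619 = 2.2655
  a^4/(4!(1-ρ)) = 0.4701/(24 × 0.7930) = 0.02470
  P₀ = 1/(2.26546 + 0.0246998) = 0.4367
  Lq = P₀·a^4·ρ / (4!(1-ρ)²) = 0.43665 × 0.47008 × 0.20701 / (24 × 0.62884) = 0.002815
  Wq_B = Lq/λ = 0.0028154/13.0 = 0.0002166
  W_B = Wq_B + 1/μ = 0.0002166 + 0.06369 = 0.06391

Since W_B = 0.06391 < W_A = 0.1020, Option B (multiple servers) has the shorter time in system.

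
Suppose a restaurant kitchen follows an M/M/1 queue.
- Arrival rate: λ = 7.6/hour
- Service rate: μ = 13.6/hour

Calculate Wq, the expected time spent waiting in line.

First, compute utilization: ρ = λ/μ = 7.6/13.6 = 0.5588
For M/M/1: Wq = λ/(μ(μ-λ))
Wq = 7.6/(13.6 × (13.6-7.6))
Wq = 7.6/(13.6 × 6.00)
Wq = 0.09314 hours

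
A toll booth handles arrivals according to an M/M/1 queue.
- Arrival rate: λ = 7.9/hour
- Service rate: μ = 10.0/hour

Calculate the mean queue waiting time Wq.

First, compute utilization: ρ = λ/μ = 7.9/10.0 = 0.7900
For M/M/1: Wq = λ/(μ(μ-λ))
Wq = 7.9/(10.0 × (10.0-7.9))
Wq = 7.9/(10.0 × 2.10)
Wq = 0.3762 hours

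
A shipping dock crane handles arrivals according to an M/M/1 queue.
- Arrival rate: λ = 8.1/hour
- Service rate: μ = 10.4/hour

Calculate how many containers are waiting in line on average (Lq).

ρ = λ/μ = 8.1/10.4 = 0.7788
For M/M/1: Lq = λ²/(μ(μ-λ))
Lq = 65.61/(10.4 × 2.30)
Lq = 2.7429 containers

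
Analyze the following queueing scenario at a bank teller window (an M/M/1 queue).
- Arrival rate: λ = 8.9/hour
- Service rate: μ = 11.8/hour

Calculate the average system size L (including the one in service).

ρ = λ/μ = 8.9/11.8 = 0.7542
For M/M/1: L = λ/(μ-λ)
L = 8.9/(11.8-8.9) = 8.9/2.90
L = 3.0690 transactions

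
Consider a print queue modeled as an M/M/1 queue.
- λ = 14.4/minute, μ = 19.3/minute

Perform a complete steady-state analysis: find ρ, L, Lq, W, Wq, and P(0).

Step 1: ρ = λ/μ = 14.4/19.3 = 0.7461
Step 2: L = λ/(μ-λ) = 14.4/4.90 = 2.9388
Step 3: Lq = λ²/(μ(μ-λ)) = 207.36/(19.3×4.90) = 2.1927
Step 4: W = 1/(μ-λ) = 1/4.90 = 0.20408
Step 5: Wq = λ/(μ(μ-λ)) = 14.4/(19.3×4.90) = 0.1523
Step 6: P(0) = 1-ρ = 0.2539
Verify: L = λW = 14.4×0.20408 = 2.9388 ✔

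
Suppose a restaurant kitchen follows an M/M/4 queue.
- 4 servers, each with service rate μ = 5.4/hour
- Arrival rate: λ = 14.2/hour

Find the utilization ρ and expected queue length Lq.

Traffic intensity: ρ = λ/(cμ) = 14.2/(4×5.4) = 0.6574
Since ρ = 0.6574 < 1, system is stable.
Offered load a = λ/μ = cρ = 14.2/5.4 = 2.6296
P₀ = [ Σₙ₌₀^3 aⁿ/n! + a^4/(4!(1-ρ)) ]⁻¹
Σ = a^0/0! + a^1/1! + a^2/2! + a^3/3! = 1.0000 + 2.6296 + 3.4575 + 3.0306 = 10.1177
a^4/(4!(1-ρ)) = 47.8166/(24 × 0.342593) = 5.8155
P₀ = 1/(10.1177 + 5.8155) = 0.06276
Lq = P₀·a^4·ρ / (4!(1-ρ)²) = 0.062762 × 47.8166 × 0.65741 / (24 × 0.11737) = 0.7004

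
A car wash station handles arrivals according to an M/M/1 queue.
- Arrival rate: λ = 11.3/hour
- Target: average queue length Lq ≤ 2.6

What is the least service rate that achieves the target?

For M/M/1: Lq = λ²/(μ(μ-λ))
Need Lq ≤ 2.6, i.e. μ(μ-λ) ≥ λ²/2.6
μ² - 11.3μ - 127.69/2.6 ≥ 0  →  μ² - 11.3μ - 49.11154 ≥ 0
Quadratic formula (positive root): μ = [λ + √(λ² + 4×49.11154)]/2
Discriminant: 127.69 + 4×49.11154 = 324.1362, √324.1362 = 18.0038
μ ≥ (11.3 + 18.0038)/2 = 14.6519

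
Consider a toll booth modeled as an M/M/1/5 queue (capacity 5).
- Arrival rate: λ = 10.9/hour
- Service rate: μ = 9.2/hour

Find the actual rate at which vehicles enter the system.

ρ = λ/μ = 10.9/9.2 = 1.1848
P₀ = (1-ρ)/(1-ρ^(K+1)) = (1-1.1848)/(1-1.1848^6) = -0.1848/-1.7661 = 0.1046
P_K = P₀×ρ^K = 0.10464 × 1.1848^5 = 0.10464 × 2.3347 = 0.2443
λ_eff = λ(1-P_K) = 10.9 × (1 - 0.24428) = 10.9 × 0.75572 = 8.2373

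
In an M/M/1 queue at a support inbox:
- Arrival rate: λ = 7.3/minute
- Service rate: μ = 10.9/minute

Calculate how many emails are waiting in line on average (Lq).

ρ = λ/μ = 7.3/10.9 = 0.6697
For M/M/1: Lq = λ²/(μ(μ-λ))
Lq = 53.29/(10.9 × 3.60)
Lq = 1.3581 emails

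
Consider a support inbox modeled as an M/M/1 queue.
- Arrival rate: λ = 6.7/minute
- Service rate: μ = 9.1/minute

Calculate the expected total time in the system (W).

First, compute utilization: ρ = λ/μ = 6.7/9.1 = 0.7363
For M/M/1: W = 1/(μ-λ)
W = 1/(9.1-6.7) = 1/2.40
W = 0.4167 minutes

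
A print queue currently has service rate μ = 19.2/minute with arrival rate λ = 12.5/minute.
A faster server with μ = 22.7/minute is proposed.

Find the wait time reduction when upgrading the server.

System 1: ρ₁ = 12.5/19.2 = 0.6510, W₁ = 1/(19.2-12.5) = 0.14925
System 2: ρ₂ = 12.5/22.7 = 0.5507, W₂ = 1/(22.7-12.5) = 0.098039
Improvement: (W₁-W₂)/W₁ = (0.14925-0.098039)/0.14925 = 34.31%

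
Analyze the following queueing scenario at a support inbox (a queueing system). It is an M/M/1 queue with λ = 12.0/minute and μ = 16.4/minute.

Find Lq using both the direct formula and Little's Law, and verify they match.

Method 1 (direct): Lq = λ²/(μ(μ-λ)) = 144.00/(16.4 × 4.40) = 1.9956

Method 2 (Little's Law):
W = 1/(μ-λ) = 1/4.40 = 0.2273
Wq = W - 1/μ = 0.2273 - 0.06098 = 0.1663
Lq = λWq = 12.0 × 0.1663 = 1.9956 ✔ (matches Method 1)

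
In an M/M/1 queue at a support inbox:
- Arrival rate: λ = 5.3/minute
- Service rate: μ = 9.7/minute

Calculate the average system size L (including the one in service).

ρ = λ/μ = 5.3/9.7 = 0.5464
For M/M/1: L = λ/(μ-λ)
L = 5.3/(9.7-5.3) = 5.3/4.40
L = 1.2045 emails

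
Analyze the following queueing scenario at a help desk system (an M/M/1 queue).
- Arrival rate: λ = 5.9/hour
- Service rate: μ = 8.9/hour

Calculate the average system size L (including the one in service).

ρ = λ/μ = 5.9/8.9 = 0.6629
For M/M/1: L = λ/(μ-λ)
L = 5.9/(8.9-5.9) = 5.9/3.00
L = 1.9667 tickets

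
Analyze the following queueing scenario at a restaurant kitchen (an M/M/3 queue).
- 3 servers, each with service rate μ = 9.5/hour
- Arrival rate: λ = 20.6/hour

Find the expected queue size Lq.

Traffic intensity: ρ = λ/(cμ) = 20.6/(3×9.5) = 0.7228
Since ρ = 0.7228 < 1, system is stable.
Offered load a = λ/μ = cρ = 20.6/9.5 = 2.1684
P₀ = [ Σₙ₌₀^2 aⁿ/n! + a^3/(3!(1-ρ)) ]⁻¹
Σ = a^0/0! + a^1/1! + a^2/2! = 1.0000 + 2.1684 + 2.3510 = 5.5194
a^3/(3!(1-ρ)) = 10.1960/(6 × 0.277193) = 6.1305
P₀ = 1/(5.5194 + 6.1305) = 0.08584
Lq = P₀·a^3·ρ / (3!(1-ρ)²) = 0.085837 × 10.1960 × 0.72281 / (6 × 0.076836) = 1.3722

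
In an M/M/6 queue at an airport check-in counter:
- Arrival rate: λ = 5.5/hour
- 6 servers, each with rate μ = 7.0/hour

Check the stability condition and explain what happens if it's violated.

Stability requires ρ = λ/(cμ) < 1
ρ = 5.5/(6 × 7.0) = 5.5/42.00 = 0.1310
Since 0.1310 < 1, the system is STABLE.
The servers are busy 13.10% of the time.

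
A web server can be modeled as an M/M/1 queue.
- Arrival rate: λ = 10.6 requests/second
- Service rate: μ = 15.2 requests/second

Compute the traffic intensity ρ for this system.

Server utilization: ρ = λ/μ
ρ = 10.6/15.2 = 0.6974
The server is busy 69.74% of the time.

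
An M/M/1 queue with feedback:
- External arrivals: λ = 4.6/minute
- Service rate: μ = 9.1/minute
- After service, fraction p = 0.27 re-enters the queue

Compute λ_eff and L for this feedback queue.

Effective arrival rate: λ_eff = λ/(1-p) = 4.6/(1-0.27) = 4.6/0.73 = 6.3014
ρ = λ_eff/μ = 6.3014/9.1 = 0.69246
L = ρ/(1-ρ) = 0.69246/(1-0.69246) = 2.2516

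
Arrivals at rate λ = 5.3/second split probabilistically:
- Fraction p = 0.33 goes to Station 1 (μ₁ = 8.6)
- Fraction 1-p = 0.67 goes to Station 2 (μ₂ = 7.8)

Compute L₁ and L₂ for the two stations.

Effective rates: λ₁ = 5.3×0.33 = 1.749, λ₂ = 5.3×0.67 = 3.551
Station 1: ρ₁ = 1.749/8.6 = 0.2034, L₁ = ρ₁/(1-ρ₁) = 0.2034/(1-0.2034) = 0.2553
Station 2: ρ₂ = 3.551/7.8 = 0.45526, L₂ = ρ₂/(1-ρ₂) = 0.45526/(1-0.45526) = 0.8357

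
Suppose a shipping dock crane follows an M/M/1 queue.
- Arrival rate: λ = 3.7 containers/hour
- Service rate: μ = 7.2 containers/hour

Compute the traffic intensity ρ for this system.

Server utilization: ρ = λ/μ
ρ = 3.7/7.2 = 0.5139
The server is busy 51.39% of the time.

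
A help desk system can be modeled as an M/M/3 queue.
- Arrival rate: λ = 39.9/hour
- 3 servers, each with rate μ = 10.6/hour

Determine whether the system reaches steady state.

Stability requires ρ = λ/(cμ) < 1
ρ = 39.9/(3 × 10.6) = 39.9/31.80 = 1.2547
Since 1.2547 ≥ 1, the system is UNSTABLE.
Need c > λ/μ = 39.9/10.6 = 3.76.
Minimum servers needed: c = 4.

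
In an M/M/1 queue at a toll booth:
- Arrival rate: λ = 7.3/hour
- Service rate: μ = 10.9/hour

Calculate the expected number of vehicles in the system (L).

ρ = λ/μ = 7.3/10.9 = 0.6697
For M/M/1: L = λ/(μ-λ)
L = 7.3/(10.9-7.3) = 7.3/3.60
L = 2.0278 vehicles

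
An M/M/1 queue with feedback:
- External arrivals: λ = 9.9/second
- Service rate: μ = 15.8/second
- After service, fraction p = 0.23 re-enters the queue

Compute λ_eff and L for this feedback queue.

Effective arrival rate: λ_eff = λ/(1-p) = 9.9/(1-0.23) = 9.9/0.77 = 12.85714
ρ = λ_eff/μ = 12.85714/15.8 = 0.813743
L = ρ/(1-ρ) = 0.813743/(1-0.813743) = 4.3689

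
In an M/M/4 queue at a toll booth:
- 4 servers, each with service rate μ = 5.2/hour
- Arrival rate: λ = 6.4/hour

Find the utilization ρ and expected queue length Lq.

Traffic intensity: ρ = λ/(cμ) = 6.4/(4×5.2) = 0.3077
Since ρ = 0.3077 < 1, system is stable.
Offered load a = λ/μ = cρ = 6.4/5.2 = 1.2308
P₀ = [ Σₙ₌₀^3 aⁿ/n! + a^4/(4!(1-ρ)) ]⁻¹
Σ = a^0/0! + a^1/1! + a^2/2! + a^3/3! = 1.0000 + 1.2308 + 0.7574 + 0.3107 = 3.2989
a^4/(4!(1-ρ)) = 2.2946/(24 × 0.6923) = 0.1381
P₀ = 1/(3.2989 + 0.1381) = 0.2910
Lq = P₀·a^4·ρ / (4!(1-ρ)²) = 0.2910 × 2.2946 × 0.3077 / (24 × 0.4793) = 0.01786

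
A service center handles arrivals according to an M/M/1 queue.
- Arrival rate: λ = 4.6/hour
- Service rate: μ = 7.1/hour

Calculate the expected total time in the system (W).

First, compute utilization: ρ = λ/μ = 4.6/7.1 = 0.6479
For M/M/1: W = 1/(μ-λ)
W = 1/(7.1-4.6) = 1/2.50
W = 0.4000 hours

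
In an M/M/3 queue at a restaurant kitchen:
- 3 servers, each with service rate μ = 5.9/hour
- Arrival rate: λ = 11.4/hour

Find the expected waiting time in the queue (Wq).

Traffic intensity: ρ = λ/(cμ) = 11.4/(3×5.9) = 0.6441
Since ρ = 0.6441 < 1, system is stable.
Offered load a = λ/μ = cρ = 11.4/5.9 = 1.9322
P₀ = [ Σₙ₌₀^2 aⁿ/n! + a^3/(3!(1-ρ)) ]⁻¹
Σ = a^0/0! + a^1/1! + a^2/2! = 1.0000 + 1.9322 + 1.8667 = 4.7989
a^3/(3!(1-ρ)) = 7.213707/(6 × 0.3559322) = 3.3778
P₀ = 1/(4.7989 + 3.3778) = 0.1223
Lq = P₀·a^3·ρ / (3!(1-ρ)²) = 0.1223 × 7.2137 × 0.6441 / (6 × 0.1267) = 0.7475
Wq = Lq/λ = 0.7475/11.4 = 0.06557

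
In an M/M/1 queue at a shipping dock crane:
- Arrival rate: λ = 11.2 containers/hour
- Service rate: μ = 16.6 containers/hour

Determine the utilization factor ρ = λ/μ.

Server utilization: ρ = λ/μ
ρ = 11.2/16.6 = 0.6747
The server is busy 67.47% of the time.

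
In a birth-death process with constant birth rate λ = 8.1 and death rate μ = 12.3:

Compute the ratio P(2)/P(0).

For constant rates: P(n)/P(0) = (λ/μ)^n
P(2)/P(0) = (8.1/12.3)^2 = 0.65854^2 = 0.4337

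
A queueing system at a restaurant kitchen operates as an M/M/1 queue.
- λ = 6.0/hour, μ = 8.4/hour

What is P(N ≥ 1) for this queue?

ρ = λ/μ = 6.0/8.4 = 0.7143
P(N ≥ n) = ρⁿ
P(N ≥ 1) = 0.7143^1
P(N ≥ 1) = 0.7143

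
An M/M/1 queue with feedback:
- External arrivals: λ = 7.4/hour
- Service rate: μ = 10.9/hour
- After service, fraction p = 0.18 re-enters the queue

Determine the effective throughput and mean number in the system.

Effective arrival rate: λ_eff = λ/(1-p) = 7.4/(1-0.18) = 7.4/0.82 = 9.02439
ρ = λ_eff/μ = 9.02439/10.9 = 0.8279257
L = ρ/(1-ρ) = 0.8279257/(1-0.8279257) = 4.8114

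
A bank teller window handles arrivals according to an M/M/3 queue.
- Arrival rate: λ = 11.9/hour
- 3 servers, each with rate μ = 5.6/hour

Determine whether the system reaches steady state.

Stability requires ρ = λ/(cμ) < 1
ρ = 11.9/(3 × 5.6) = 11.9/16.80 = 0.7083
Since 0.7083 < 1, the system is STABLE.
The servers are busy 70.83% of the time.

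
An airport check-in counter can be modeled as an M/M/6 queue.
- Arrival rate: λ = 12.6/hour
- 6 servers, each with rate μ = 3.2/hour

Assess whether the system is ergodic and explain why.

Stability requires ρ = λ/(cμ) < 1
ρ = 12.6/(6 × 3.2) = 12.6/19.20 = 0.6562
Since 0.6562 < 1, the system is STABLE.
The servers are busy 65.62% of the time.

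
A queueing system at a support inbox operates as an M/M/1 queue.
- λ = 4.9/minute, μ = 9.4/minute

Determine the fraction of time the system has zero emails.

ρ = λ/μ = 4.9/9.4 = 0.5213
P(0) = 1 - ρ = 1 - 0.5213 = 0.4787
The server is idle 47.87% of the time.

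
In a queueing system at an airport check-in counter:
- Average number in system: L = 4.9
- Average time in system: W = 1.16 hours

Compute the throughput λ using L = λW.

Little's Law: L = λW, so λ = L/W
λ = 4.9/1.16 = 4.2241 passengers/hour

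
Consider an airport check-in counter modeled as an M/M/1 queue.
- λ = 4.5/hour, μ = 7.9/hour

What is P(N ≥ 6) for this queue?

ρ = λ/μ = 4.5/7.9 = 0.56962
P(N ≥ n) = ρⁿ
P(N ≥ 6) = 0.56962^6
P(N ≥ 6) = 0.03416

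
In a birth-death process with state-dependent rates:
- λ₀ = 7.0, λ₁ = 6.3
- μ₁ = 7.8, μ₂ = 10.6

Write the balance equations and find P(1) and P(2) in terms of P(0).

Balance equations:
State 0: λ₀P₀ = μ₁P₁ → P₁ = (λ₀/μ₁)P₀ = (7.0/7.8)P₀ = 0.8974P₀
State 1: P₂ = (λ₀λ₁)/(μ₁μ₂)P₀ = (7.0×6.3)/(7.8×10.6)P₀ = 0.5334P₀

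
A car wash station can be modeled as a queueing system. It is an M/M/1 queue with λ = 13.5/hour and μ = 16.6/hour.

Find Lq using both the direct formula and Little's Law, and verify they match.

Method 1 (direct): Lq = λ²/(μ(μ-λ)) = 182.25/(16.6 × 3.10) = 3.5416

Method 2 (Little's Law):
W = 1/(μ-λ) = 1/3.10 = 0.32258
Wq = W - 1/μ = 0.32258 - 0.060241 = 0.26234
Lq = λWq = 13.5 × 0.26234 = 3.5416 ✔ (matches Method 1)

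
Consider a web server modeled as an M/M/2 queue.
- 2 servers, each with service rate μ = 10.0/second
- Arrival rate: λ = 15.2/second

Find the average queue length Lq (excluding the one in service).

Traffic intensity: ρ = λ/(cμ) = 15.2/(2×10.0) = 0.7600
Since ρ = 0.7600 < 1, system is stable.
Offered load a = λ/μ = cρ = 15.2/10.0 = 1.5200
P₀ = [ Σₙ₌₀^1 aⁿ/n! + a^2/(2!(1-ρ)) ]⁻¹
Σ = a^0/0! + a^1/1! = 1.0000 + 1.5200 = 2.5200
a^2/(2!(1-ρ)) = 2.3104/(2 × 0.2400) = 4.8133
P₀ = 1/(2.5200 + 4.8133) = 0.1364
Lq = P₀·a^2·ρ / (2!(1-ρ)²) = 0.136364 × 2.31040 × 0.760000 / (2 × 0.0576000) = 2.0785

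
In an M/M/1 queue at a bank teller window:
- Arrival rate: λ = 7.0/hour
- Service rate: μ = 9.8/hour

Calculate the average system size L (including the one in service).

ρ = λ/μ = 7.0/9.8 = 0.7143
For M/M/1: L = λ/(μ-λ)
L = 7.0/(9.8-7.0) = 7.0/2.80
L = 2.5000 transactions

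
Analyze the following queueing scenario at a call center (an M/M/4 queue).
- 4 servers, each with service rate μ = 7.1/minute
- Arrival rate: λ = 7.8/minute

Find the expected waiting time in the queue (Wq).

Traffic intensity: ρ = λ/(cμ) = 7.8/(4×7.1) = 0.2746
Since ρ = 0.2746 < 1, system is stable.
Offered load a = λ/μ = cρ = 7.8/7.1 = 1.0986
P₀ = [ Σₙ₌₀^3 aⁿ/n! + a^4/(4!(1-ρ)) ]⁻¹
Σ = a^0/0! + a^1/1! + a^2/2! + a^3/3! = 1.0000 + 1.0986 + 0.60345 + 0.22098 = 2.9230
a^4/(4!(1-ρ)) = 1.4566/(24 × 0.7254) = 0.08367
P₀ = 1/(2.9230 + 0.08367) = 0.3326
Lq = P₀·a^4·ρ / (4!(1-ρ)²) = 0.3326 × 1.4566 × 0.2746 / (24 × 0.5261) = 0.01054
Wq = Lq/λ = 0.01054/7.8 = 0.001351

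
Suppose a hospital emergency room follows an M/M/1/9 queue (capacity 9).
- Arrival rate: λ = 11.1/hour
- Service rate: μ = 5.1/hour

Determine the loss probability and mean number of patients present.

ρ = λ/μ = 11.1/5.1 = 2.1765
P₀ = (1-ρ)/(1-ρ^(K+1)) = (1-2.1765)/(1-2.1765^10) = -1.1765/-2384.5401 = 0.0004934
P_K = P₀×ρ^K = 0.0004934 × 2.1765^9 = 0.0004934 × 1096.0441 = 0.5408
Blocking probability P_9 = 0.5408 (54.08%)
L = ρ[1 - (K+1)ρ^K + Kρ^(K+1)] / [(1-ρ)(1-ρ^(K+1))]
L = 2.1765 × (1 - 10×1096.0441 + 9×2385.5401) / ((1 - 2.1765) × (1 - 2385.5401)) = 8.1542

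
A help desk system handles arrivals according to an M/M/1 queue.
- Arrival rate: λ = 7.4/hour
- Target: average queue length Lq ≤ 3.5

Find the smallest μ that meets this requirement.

For M/M/1: Lq = λ²/(μ(μ-λ))
Need Lq ≤ 3.5, i.e. μ(μ-λ) ≥ λ²/3.5
μ² - 7.4μ - 54.76/3.5 ≥ 0  →  μ² - 7.4μ - 15.645714 ≥ 0
Quadratic formula (positive root): μ = [λ + √(λ² + 4×15.645714)]/2
Discriminant: 54.76 + 4×15.645714 = 117.3429, √117.3429 = 10.83249
μ ≥ (7.4 + 10.83249)/2 = 9.1162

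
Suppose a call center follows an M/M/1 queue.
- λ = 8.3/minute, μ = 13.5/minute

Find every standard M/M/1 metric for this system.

Step 1: ρ = λ/μ = 8.3/13.5 = 0.6148
Step 2: L = λ/(μ-λ) = 8.3/5.20 = 1.5962
Step 3: Lq = λ²/(μ(μ-λ)) = 68.89/(13.5×5.20) = 0.9813
Step 4: W = 1/(μ-λ) = 1/5.20 = 0.19231
Step 5: Wq = λ/(μ(μ-λ)) = 8.3/(13.5×5.20) = 0.1182
Step 6: P(0) = 1-ρ = 0.3852
Verify: L = λW = 8.3×0.19231 = 1.5962 ✔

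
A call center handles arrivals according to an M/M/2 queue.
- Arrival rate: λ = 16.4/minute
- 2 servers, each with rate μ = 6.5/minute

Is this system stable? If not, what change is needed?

Stability requires ρ = λ/(cμ) < 1
ρ = 16.4/(2 × 6.5) = 16.4/13.00 = 1.2615
Since 1.2615 ≥ 1, the system is UNSTABLE.
Need c > λ/μ = 16.4/6.5 = 2.52.
Minimum servers needed: c = 3.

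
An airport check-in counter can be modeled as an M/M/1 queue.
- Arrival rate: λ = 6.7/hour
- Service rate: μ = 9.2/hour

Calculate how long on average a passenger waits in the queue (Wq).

First, compute utilization: ρ = λ/μ = 6.7/9.2 = 0.7283
For M/M/1: Wq = λ/(μ(μ-λ))
Wq = 6.7/(9.2 × (9.2-6.7))
Wq = 6.7/(9.2 × 2.50)
Wq = 0.2913 hours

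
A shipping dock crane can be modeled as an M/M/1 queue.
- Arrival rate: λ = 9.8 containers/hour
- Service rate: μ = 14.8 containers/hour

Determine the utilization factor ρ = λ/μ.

Server utilization: ρ = λ/μ
ρ = 9.8/14.8 = 0.6622
The server is busy 66.22% of the time.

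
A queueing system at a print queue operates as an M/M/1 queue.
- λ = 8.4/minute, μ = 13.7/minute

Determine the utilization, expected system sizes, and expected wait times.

Step 1: ρ = λ/μ = 8.4/13.7 = 0.6131
Step 2: L = λ/(μ-λ) = 8.4/5.30 = 1.5849
Step 3: Lq = λ²/(μ(μ-λ)) = 70.56/(13.7×5.30) = 0.9718
Step 4: W = 1/(μ-λ) = 1/5.30 = 0.18868
Step 5: Wq = λ/(μ(μ-λ)) = 8.4/(13.7×5.30) = 0.1157
Step 6: P(0) = 1-ρ = 0.3869
Verify: L = λW = 8.4×0.18868 = 1.5849 ✔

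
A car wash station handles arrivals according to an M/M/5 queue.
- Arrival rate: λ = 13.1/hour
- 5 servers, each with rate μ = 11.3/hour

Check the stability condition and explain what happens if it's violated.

Stability requires ρ = λ/(cμ) < 1
ρ = 13.1/(5 × 11.3) = 13.1/56.50 = 0.2319
Since 0.2319 < 1, the system is STABLE.
The servers are busy 23.19% of the time.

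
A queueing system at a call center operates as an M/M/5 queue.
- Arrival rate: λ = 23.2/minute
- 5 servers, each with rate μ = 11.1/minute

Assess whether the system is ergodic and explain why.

Stability requires ρ = λ/(cμ) < 1
ρ = 23.2/(5 × 11.1) = 23.2/55.50 = 0.4180
Since 0.4180 < 1, the system is STABLE.
The servers are busy 41.80% of the time.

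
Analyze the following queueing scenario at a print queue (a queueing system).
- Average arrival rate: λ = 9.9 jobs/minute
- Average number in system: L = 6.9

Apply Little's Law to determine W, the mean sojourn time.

Little's Law: L = λW, so W = L/λ
W = 6.9/9.9 = 0.6970 minutes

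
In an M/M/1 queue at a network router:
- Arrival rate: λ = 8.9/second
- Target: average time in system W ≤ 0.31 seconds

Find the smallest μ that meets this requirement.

For M/M/1: W = 1/(μ-λ)
Need W ≤ 0.31, so 1/(μ-λ) ≤ 0.31
μ - λ ≥ 1/0.31 = 3.2258
μ ≥ 8.9 + 3.2258 = 12.1258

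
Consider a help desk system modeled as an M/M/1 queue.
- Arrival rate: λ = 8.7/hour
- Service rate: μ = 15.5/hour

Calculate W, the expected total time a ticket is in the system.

First, compute utilization: ρ = λ/μ = 8.7/15.5 = 0.5613
For M/M/1: W = 1/(μ-λ)
W = 1/(15.5-8.7) = 1/6.80
W = 0.1471 hours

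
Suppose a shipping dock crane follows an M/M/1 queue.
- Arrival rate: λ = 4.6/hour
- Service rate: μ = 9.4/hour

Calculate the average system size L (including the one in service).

ρ = λ/μ = 4.6/9.4 = 0.4894
For M/M/1: L = λ/(μ-λ)
L = 4.6/(9.4-4.6) = 4.6/4.80
L = 0.9583 containers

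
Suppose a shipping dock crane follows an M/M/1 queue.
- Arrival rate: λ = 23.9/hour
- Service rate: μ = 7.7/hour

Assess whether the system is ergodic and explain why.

Stability requires ρ = λ/(cμ) < 1
ρ = 23.9/(1 × 7.7) = 23.9/7.70 = 3.1039
Since 3.1039 ≥ 1, the system is UNSTABLE.
Queue grows without bound. Need μ > λ = 23.9.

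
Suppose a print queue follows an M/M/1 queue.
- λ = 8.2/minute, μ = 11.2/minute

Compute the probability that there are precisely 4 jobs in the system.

ρ = λ/μ = 8.2/11.2 = 0.7321
P(n) = (1-ρ)ρⁿ
P(4) = (1-0.7321) × 0.7321^4
P(4) = 0.26790 × 0.28726
P(4) = 0.07696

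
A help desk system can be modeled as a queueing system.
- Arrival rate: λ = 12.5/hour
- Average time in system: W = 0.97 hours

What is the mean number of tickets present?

Little's Law: L = λW
L = 12.5 × 0.97 = 12.1250 tickets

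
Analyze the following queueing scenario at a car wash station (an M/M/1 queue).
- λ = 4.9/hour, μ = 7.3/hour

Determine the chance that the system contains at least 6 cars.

ρ = λ/μ = 4.9/7.3 = 0.67123
P(N ≥ n) = ρⁿ
P(N ≥ 6) = 0.67123^6
P(N ≥ 6) = 0.09146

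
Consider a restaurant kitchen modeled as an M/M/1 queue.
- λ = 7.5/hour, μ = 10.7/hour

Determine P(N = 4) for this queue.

ρ = λ/μ = 7.5/10.7 = 0.70093
P(n) = (1-ρ)ρⁿ
P(4) = (1-0.70093) × 0.70093^4
P(4) = 0.29907 × 0.24138
P(4) = 0.07219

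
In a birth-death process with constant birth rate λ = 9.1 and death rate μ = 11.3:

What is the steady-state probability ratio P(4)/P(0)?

For constant rates: P(n)/P(0) = (λ/μ)^n
P(4)/P(0) = (9.1/11.3)^4 = 0.8053^4 = 0.4206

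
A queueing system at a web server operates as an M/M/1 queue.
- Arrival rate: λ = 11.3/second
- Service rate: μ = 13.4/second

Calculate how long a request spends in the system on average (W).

First, compute utilization: ρ = λ/μ = 11.3/13.4 = 0.8433
For M/M/1: W = 1/(μ-λ)
W = 1/(13.4-11.3) = 1/2.10
W = 0.4762 seconds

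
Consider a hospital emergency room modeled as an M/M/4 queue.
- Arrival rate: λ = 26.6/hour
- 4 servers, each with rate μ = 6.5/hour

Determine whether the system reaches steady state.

Stability requires ρ = λ/(cμ) < 1
ρ = 26.6/(4 × 6.5) = 26.6/26.00 = 1.0231
Since 1.0231 ≥ 1, the system is UNSTABLE.
Need c > λ/μ = 26.6/6.5 = 4.09.
Minimum servers needed: c = 5.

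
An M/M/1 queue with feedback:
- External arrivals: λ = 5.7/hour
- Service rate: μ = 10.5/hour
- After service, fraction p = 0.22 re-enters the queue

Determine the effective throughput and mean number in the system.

Effective arrival rate: λ_eff = λ/(1-p) = 5.7/(1-0.22) = 5.7/0.78 = 7.3077
ρ = λ_eff/μ = 7.3077/10.5 = 0.695971
L = ρ/(1-ρ) = 0.695971/(1-0.695971) = 2.2892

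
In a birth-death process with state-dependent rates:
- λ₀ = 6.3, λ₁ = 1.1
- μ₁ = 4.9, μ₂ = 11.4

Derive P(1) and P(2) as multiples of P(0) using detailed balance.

Balance equations:
State 0: λ₀P₀ = μ₁P₁ → P₁ = (λ₀/μ₁)P₀ = (6.3/4.9)P₀ = 1.2857P₀
State 1: P₂ = (λ₀λ₁)/(μ₁μ₂)P₀ = (6.3×1.1)/(4.9×11.4)P₀ = 0.1241P₀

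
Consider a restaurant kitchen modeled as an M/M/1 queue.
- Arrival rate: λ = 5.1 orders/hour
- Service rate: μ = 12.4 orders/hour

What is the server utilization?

Server utilization: ρ = λ/μ
ρ = 5.1/12.4 = 0.4113
The server is busy 41.13% of the time.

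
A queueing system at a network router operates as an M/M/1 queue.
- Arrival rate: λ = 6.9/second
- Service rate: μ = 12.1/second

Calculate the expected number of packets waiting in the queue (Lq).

ρ = λ/μ = 6.9/12.1 = 0.5702
For M/M/1: Lq = λ²/(μ(μ-λ))
Lq = 47.61/(12.1 × 5.20)
Lq = 0.7567 packets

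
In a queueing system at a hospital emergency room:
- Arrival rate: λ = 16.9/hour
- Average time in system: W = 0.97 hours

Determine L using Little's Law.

Little's Law: L = λW
L = 16.9 × 0.97 = 16.3930 patients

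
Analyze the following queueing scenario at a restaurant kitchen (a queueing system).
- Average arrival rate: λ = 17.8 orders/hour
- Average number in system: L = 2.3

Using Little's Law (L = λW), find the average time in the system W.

Little's Law: L = λW, so W = L/λ
W = 2.3/17.8 = 0.1292 hours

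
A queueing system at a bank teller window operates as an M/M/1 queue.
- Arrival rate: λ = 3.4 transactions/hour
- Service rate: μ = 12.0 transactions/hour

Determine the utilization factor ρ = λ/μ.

Server utilization: ρ = λ/μ
ρ = 3.4/12.0 = 0.2833
The server is busy 28.33% of the time.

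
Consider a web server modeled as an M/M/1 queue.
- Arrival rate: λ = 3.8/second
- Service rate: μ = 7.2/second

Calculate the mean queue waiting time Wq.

First, compute utilization: ρ = λ/μ = 3.8/7.2 = 0.5278
For M/M/1: Wq = λ/(μ(μ-λ))
Wq = 3.8/(7.2 × (7.2-3.8))
Wq = 3.8/(7.2 × 3.40)
Wq = 0.1552 seconds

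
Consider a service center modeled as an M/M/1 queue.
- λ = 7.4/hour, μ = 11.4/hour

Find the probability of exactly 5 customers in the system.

ρ = λ/μ = 7.4/11.4 = 0.64912
P(n) = (1-ρ)ρⁿ
P(5) = (1-0.64912) × 0.64912^5
P(5) = 0.35088 × 0.11525
P(5) = 0.04044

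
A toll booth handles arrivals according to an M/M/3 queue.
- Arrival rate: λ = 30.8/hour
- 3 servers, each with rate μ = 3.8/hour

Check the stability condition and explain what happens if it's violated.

Stability requires ρ = λ/(cμ) < 1
ρ = 30.8/(3 × 3.8) = 30.8/11.40 = 2.7018
Since 2.7018 ≥ 1, the system is UNSTABLE.
Need c > λ/μ = 30.8/3.8 = 8.11.
Minimum servers needed: c = 9.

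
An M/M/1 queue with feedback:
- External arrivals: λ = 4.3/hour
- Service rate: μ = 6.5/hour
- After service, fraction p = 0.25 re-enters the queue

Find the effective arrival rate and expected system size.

Effective arrival rate: λ_eff = λ/(1-p) = 4.3/(1-0.25) = 4.3/0.75 = 5.7333333
ρ = λ_eff/μ = 5.7333333/6.5 = 0.8820513
L = ρ/(1-ρ) = 0.8820513/(1-0.8820513) = 7.4783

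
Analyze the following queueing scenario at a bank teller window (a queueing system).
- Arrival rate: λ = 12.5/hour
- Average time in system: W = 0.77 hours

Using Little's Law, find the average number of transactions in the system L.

Little's Law: L = λW
L = 12.5 × 0.77 = 9.6250 transactions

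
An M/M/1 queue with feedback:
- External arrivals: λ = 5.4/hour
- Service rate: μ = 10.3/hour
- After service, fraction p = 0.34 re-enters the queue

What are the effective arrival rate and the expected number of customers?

Effective arrival rate: λ_eff = λ/(1-p) = 5.4/(1-0.34) = 5.4/0.66 = 8.18182
ρ = λ_eff/μ = 8.18182/10.3 = 0.794351
L = ρ/(1-ρ) = 0.794351/(1-0.794351) = 3.8627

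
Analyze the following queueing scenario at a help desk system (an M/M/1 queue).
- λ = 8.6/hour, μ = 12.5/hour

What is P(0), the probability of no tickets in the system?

ρ = λ/μ = 8.6/12.5 = 0.6880
P(0) = 1 - ρ = 1 - 0.6880 = 0.3120
The server is idle 31.20% of the time.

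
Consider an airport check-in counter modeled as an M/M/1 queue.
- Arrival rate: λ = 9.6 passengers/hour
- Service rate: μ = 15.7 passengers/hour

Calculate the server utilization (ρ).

Server utilization: ρ = λ/μ
ρ = 9.6/15.7 = 0.6115
The server is busy 61.15% of the time.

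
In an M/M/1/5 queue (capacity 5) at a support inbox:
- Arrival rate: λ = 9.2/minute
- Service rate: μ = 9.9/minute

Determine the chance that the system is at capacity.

ρ = λ/μ = 9.2/9.9 = 0.9293
P₀ = (1-ρ)/(1-ρ^(K+1)) = (1-0.9293)/(1-0.9293^6) = 0.070700/0.35593 = 0.1986
P_K = P₀×ρ^K = 0.19864 × 0.9293^5 = 0.19864 × 0.69307 = 0.1377
Blocking probability = 13.77%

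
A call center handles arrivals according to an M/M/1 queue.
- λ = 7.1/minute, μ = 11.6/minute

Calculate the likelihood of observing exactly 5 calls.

ρ = λ/μ = 7.1/11.6 = 0.61207
P(n) = (1-ρ)ρⁿ
P(5) = (1-0.61207) × 0.61207^5
P(5) = 0.3879 × 0.08590
P(5) = 0.03332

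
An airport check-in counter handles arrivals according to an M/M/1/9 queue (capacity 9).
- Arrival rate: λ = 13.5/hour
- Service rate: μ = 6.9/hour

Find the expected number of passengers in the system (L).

ρ = λ/μ = 13.5/6.9 = 1.9565
P₀ = (1-ρ)/(1-ρ^(K+1)) = (1-1.9565)/(1-1.9565^10) = -0.9565/-820.8613 = 0.001165
P_K = P₀×ρ^K = 0.0011652 × 1.9565^9 = 0.0011652 × 420.0671 = 0.4895
L = ρ[1 - (K+1)ρ^K + Kρ^(K+1)] / [(1-ρ)(1-ρ^(K+1))]
L = 1.9565 × (1 - 10×420.0671 + 9×821.8613) / ((1 - 1.9565) × (1 - 821.8613)) = 7.9667 passengers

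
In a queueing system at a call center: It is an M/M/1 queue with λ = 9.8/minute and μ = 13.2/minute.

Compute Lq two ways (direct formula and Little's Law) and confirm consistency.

Method 1 (direct): Lq = λ²/(μ(μ-λ)) = 96.04/(13.2 × 3.40) = 2.1399

Method 2 (Little's Law):
W = 1/(μ-λ) = 1/3.40 = 0.29412
Wq = W - 1/μ = 0.29412 - 0.075758 = 0.21836
Lq = λWq = 9.8 × 0.21836 = 2.1399 ✔ (matches Method 1)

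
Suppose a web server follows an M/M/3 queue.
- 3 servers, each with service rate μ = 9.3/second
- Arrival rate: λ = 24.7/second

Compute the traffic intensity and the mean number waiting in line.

Traffic intensity: ρ = λ/(cμ) = 24.7/(3×9.3) = 0.8853
Since ρ = 0.8853 < 1, system is stable.
Offered load a = λ/μ = cρ = 24.7/9.3 = 2.6559
P₀ = [ Σₙ₌₀^2 aⁿ/n! + a^3/(3!(1-ρ)) ]⁻¹
Σ = a^0/0! + a^1/1! + a^2/2! = 1.00000 + 2.65591 + 3.52694 = 7.1829
a^3/(3!(1-ρ)) = 18.73450/(6 × 0.1146953) = 27.2236
P₀ = 1/(7.1829 + 27.2236) = 0.02906
Lq = P₀·a^3·ρ / (3!(1-ρ)²) = 0.029064 × 18.7345 × 0.88530 / (6 × 0.013155) = 6.1073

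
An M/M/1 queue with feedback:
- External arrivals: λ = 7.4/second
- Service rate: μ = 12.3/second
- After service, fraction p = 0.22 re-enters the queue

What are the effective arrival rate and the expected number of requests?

Effective arrival rate: λ_eff = λ/(1-p) = 7.4/(1-0.22) = 7.4/0.78 = 9.48718
ρ = λ_eff/μ = 9.48718/12.3 = 0.771315
L = ρ/(1-ρ) = 0.771315/(1-0.771315) = 3.3728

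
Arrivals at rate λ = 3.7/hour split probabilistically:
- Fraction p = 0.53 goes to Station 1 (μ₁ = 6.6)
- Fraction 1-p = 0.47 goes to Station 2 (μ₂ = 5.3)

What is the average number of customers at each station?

Effective rates: λ₁ = 3.7×0.53 = 1.961, λ₂ = 3.7×0.47 = 1.739
Station 1: ρ₁ = 1.961/6.6 = 0.2971, L₁ = ρ₁/(1-ρ₁) = 0.2971/(1-0.2971) = 0.4227
Station 2: ρ₂ = 1.739/5.3 = 0.3281, L₂ = ρ₂/(1-ρ₂) = 0.3281/(1-0.3281) = 0.4883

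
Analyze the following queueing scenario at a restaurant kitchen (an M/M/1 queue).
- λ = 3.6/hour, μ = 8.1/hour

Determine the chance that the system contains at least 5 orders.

ρ = λ/μ = 3.6/8.1 = 0.44444
P(N ≥ n) = ρⁿ
P(N ≥ 5) = 0.44444^5
P(N ≥ 5) = 0.01734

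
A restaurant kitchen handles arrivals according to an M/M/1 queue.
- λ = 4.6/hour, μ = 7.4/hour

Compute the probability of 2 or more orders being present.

ρ = λ/μ = 4.6/7.4 = 0.6216
P(N ≥ n) = ρⁿ
P(N ≥ 2) = 0.6216^2
P(N ≥ 2) = 0.3864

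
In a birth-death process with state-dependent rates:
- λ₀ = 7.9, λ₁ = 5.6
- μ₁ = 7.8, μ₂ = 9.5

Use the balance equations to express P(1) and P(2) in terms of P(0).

Balance equations:
State 0: λ₀P₀ = μ₁P₁ → P₁ = (λ₀/μ₁)P₀ = (7.9/7.8)P₀ = 1.0128P₀
State 1: P₂ = (λ₀λ₁)/(μ₁μ₂)P₀ = (7.9×5.6)/(7.8×9.5)P₀ = 0.5970P₀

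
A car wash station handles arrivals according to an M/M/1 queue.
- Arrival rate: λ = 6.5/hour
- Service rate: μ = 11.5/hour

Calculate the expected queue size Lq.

ρ = λ/μ = 6.5/11.5 = 0.5652
For M/M/1: Lq = λ²/(μ(μ-λ))
Lq = 42.25/(11.5 × 5.00)
Lq = 0.7348 cars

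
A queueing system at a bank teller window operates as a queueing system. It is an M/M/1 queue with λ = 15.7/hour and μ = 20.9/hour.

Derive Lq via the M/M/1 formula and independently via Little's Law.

Method 1 (direct): Lq = λ²/(μ(μ-λ)) = 246.49/(20.9 × 5.20) = 2.2680

Method 2 (Little's Law):
W = 1/(μ-λ) = 1/5.20 = 0.19231
Wq = W - 1/μ = 0.19231 - 0.047847 = 0.14446
Lq = λWq = 15.7 × 0.14446 = 2.2680 ✔ (matches Method 1)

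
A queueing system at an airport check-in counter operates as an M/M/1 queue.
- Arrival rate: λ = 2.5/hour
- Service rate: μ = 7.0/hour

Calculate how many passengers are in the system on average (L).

ρ = λ/μ = 2.5/7.0 = 0.3571
For M/M/1: L = λ/(μ-λ)
L = 2.5/(7.0-2.5) = 2.5/4.50
L = 0.5556 passengers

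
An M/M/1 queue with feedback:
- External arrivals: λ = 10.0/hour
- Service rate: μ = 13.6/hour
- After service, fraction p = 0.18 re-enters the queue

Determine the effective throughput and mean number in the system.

Effective arrival rate: λ_eff = λ/(1-p) = 10.0/(1-0.18) = 10.0/0.82 = 12.195122
ρ = λ_eff/μ = 12.195122/13.6 = 0.8967001
L = ρ/(1-ρ) = 0.8967001/(1-0.8967001) = 8.6806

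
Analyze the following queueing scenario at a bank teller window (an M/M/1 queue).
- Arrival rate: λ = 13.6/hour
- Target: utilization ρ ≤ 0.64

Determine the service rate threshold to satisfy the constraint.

ρ = λ/μ, so μ = λ/ρ
μ ≥ 13.6/0.64 = 21.2500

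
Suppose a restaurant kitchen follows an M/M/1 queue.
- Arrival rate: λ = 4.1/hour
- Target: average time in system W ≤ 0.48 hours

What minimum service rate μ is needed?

For M/M/1: W = 1/(μ-λ)
Need W ≤ 0.48, so 1/(μ-λ) ≤ 0.48
μ - λ ≥ 1/0.48 = 2.0833
μ ≥ 4.1 + 2.0833 = 6.1833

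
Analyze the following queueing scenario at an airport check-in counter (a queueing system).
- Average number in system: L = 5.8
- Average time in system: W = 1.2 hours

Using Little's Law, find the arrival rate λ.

Little's Law: L = λW, so λ = L/W
λ = 5.8/1.2 = 4.8333 passengers/hour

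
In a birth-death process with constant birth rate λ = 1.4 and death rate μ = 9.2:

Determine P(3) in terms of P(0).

For constant rates: P(n)/P(0) = (λ/μ)^n
P(3)/P(0) = (1.4/9.2)^3 = 0.15217^3 = 0.003524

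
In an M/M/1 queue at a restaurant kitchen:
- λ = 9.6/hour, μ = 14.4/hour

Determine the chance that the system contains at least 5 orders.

ρ = λ/μ = 9.6/14.4 = 0.6667
P(N ≥ n) = ρⁿ
P(N ≥ 5) = 0.6667^5
P(N ≥ 5) = 0.1317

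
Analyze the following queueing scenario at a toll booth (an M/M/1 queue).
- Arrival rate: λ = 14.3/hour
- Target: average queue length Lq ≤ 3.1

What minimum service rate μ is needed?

For M/M/1: Lq = λ²/(μ(μ-λ))
Need Lq ≤ 3.1, i.e. μ(μ-λ) ≥ λ²/3.1
μ² - 14.3μ - 204.49/3.1 ≥ 0  →  μ² - 14.3μ - 65.96452 ≥ 0
Quadratic formula (positive root): μ = [λ + √(λ² + 4×65.96452)]/2
Discriminant: 204.49 + 4×65.96452 = 468.3481, √468.3481 = 21.6414
μ ≥ (14.3 + 21.6414)/2 = 17.9707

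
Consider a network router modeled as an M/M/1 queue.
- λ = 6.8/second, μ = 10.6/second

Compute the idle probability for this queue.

ρ = λ/μ = 6.8/10.6 = 0.6415
P(0) = 1 - ρ = 1 - 0.6415 = 0.3585
The server is idle 35.85% of the time.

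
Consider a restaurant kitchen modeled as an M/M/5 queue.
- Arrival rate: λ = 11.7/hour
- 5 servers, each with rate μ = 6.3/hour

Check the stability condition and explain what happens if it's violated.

Stability requires ρ = λ/(cμ) < 1
ρ = 11.7/(5 × 6.3) = 11.7/31.50 = 0.3714
Since 0.3714 < 1, the system is STABLE.
The servers are busy 37.14% of the time.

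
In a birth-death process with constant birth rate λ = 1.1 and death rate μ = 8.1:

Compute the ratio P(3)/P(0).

For constant rates: P(n)/P(0) = (λ/μ)^n
P(3)/P(0) = (1.1/8.1)^3 = 0.1358025^3 = 0.002505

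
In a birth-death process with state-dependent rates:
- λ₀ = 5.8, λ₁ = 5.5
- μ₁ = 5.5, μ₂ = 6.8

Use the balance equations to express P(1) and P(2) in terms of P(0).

Balance equations:
State 0: λ₀P₀ = μ₁P₁ → P₁ = (λ₀/μ₁)P₀ = (5.8/5.5)P₀ = 1.0545P₀
State 1: P₂ = (λ₀λ₁)/(μ₁μ₂)P₀ = (5.8×5.5)/(5.5×6.8)P₀ = 0.8529P₀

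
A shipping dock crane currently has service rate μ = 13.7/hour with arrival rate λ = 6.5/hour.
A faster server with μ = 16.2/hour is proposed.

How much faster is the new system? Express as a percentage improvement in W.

System 1: ρ₁ = 6.5/13.7 = 0.4745, W₁ = 1/(13.7-6.5) = 0.1389
System 2: ρ₂ = 6.5/16.2 = 0.4012, W₂ = 1/(16.2-6.5) = 0.1031
Improvement: (W₁-W₂)/W₁ = (0.1389-0.1031)/0.1389 = 25.77%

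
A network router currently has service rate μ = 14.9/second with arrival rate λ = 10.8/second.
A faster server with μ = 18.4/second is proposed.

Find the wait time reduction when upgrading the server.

System 1: ρ₁ = 10.8/14.9 = 0.7248, W₁ = 1/(14.9-10.8) = 0.24390
System 2: ρ₂ = 10.8/18.4 = 0.5870, W₂ = 1/(18.4-10.8) = 0.13158
Improvement: (W₁-W₂)/W₁ = (0.24390-0.13158)/0.24390 = 46.05%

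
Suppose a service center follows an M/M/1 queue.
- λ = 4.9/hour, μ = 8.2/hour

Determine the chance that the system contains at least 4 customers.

ρ = λ/μ = 4.9/8.2 = 0.5976
P(N ≥ n) = ρⁿ
P(N ≥ 4) = 0.5976^4
P(N ≥ 4) = 0.1275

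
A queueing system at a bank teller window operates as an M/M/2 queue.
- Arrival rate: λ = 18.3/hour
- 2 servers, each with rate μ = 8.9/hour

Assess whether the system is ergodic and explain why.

Stability requires ρ = λ/(cμ) < 1
ρ = 18.3/(2 × 8.9) = 18.3/17.80 = 1.0281
Since 1.0281 ≥ 1, the system is UNSTABLE.
Need c > λ/μ = 18.3/8.9 = 2.06.
Minimum servers needed: c = 3.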